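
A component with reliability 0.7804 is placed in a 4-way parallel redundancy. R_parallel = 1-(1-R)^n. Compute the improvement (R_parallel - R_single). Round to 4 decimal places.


R_single = 0.7804, n = 4
1 - R_single = 0.2196
(1 - R_single)^n = 0.2196^4 = 0.0023
R_parallel = 1 - 0.0023 = 0.9977
Improvement = 0.9977 - 0.7804
Improvement = 0.2173

0.2173


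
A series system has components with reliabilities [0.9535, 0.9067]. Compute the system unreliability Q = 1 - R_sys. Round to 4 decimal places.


Components: [0.9535, 0.9067]
After component 1: product = 0.9535
After component 2: product = 0.8645
R_sys = 0.8645
Q = 1 - 0.8645 = 0.1355

0.1355


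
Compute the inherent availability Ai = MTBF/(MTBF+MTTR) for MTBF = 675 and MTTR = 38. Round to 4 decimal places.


MTBF = 675
MTTR = 38
MTBF + MTTR = 713
Ai = 675 / 713
Ai = 0.9467

0.9467


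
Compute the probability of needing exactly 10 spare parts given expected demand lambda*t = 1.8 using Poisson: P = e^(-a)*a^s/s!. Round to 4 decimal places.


a = 1.8, s = 10
e^(-a) = e^(-1.8) = 0.1653
a^s = 1.8^10 = 357.0467
s! = 3628800
P = 0.1653 * 357.0467 / 3628800
P = 0.0

0.0


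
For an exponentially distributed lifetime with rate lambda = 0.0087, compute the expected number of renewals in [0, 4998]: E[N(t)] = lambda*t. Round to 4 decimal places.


lambda = 0.0087
t = 4998
E[N(t)] = lambda * t
E[N(t)] = 0.0087 * 4998
E[N(t)] = 43.4826

43.4826


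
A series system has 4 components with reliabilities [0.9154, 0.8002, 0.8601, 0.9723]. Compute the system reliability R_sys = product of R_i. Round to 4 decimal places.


Components: [0.9154, 0.8002, 0.8601, 0.9723]
After component 1 (R=0.9154): product = 0.9154
After component 2 (R=0.8002): product = 0.7325
After component 3 (R=0.8601): product = 0.63
After component 4 (R=0.9723): product = 0.6126
R_sys = 0.6126

0.6126


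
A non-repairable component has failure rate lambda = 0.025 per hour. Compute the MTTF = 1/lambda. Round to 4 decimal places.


lambda = 0.025
MTTF = 1 / 0.025
MTTF = 40.0

40.0


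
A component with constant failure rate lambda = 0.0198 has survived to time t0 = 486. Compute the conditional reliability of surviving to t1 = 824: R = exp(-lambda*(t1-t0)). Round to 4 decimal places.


lambda = 0.0198
t0 = 486, t1 = 824
t1 - t0 = 338
lambda * (t1-t0) = 0.0198 * 338 = 6.6924
R = exp(-6.6924)
R = 0.0012

0.0012


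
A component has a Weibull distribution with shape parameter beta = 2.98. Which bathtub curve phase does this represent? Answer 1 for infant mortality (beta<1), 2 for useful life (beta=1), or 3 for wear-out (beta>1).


beta = 2.98
Compare beta to 1:
beta < 1 => infant mortality (phase 1)
beta = 1 => useful life (phase 2)
beta > 1 => wear-out (phase 3)
Since beta = 2.98, this is wear-out (increasing failure rate)
Phase = 3

3


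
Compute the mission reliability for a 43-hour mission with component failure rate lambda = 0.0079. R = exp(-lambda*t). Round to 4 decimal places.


lambda = 0.0079
mission_time = 43
lambda * t = 0.0079 * 43 = 0.3397
R = exp(-0.3397)
R = 0.712

0.712


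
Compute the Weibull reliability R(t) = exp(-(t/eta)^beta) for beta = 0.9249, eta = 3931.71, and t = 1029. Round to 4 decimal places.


beta = 0.9249, eta = 3931.71, t = 1029
t/eta = 1029 / 3931.71 = 0.2617
(t/eta)^beta = 0.2617^0.9249 = 0.2894
R(t) = exp(-0.2894)
R(t) = 0.7487

0.7487


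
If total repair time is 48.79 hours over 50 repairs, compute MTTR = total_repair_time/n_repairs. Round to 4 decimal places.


total_repair_time = 48.79
n_repairs = 50
MTTR = 48.79 / 50
MTTR = 0.9758

0.9758


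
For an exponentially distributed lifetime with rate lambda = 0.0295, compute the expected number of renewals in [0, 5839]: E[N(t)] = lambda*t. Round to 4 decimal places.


lambda = 0.0295
t = 5839
E[N(t)] = lambda * t
E[N(t)] = 0.0295 * 5839
E[N(t)] = 172.2505

172.2505


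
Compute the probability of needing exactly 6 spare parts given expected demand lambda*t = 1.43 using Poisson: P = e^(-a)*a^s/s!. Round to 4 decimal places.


a = 1.43, s = 6
e^(-a) = e^(-1.43) = 0.2393
a^s = 1.43^6 = 8.551
s! = 720
P = 0.2393 * 8.551 / 720
P = 0.0028

0.0028


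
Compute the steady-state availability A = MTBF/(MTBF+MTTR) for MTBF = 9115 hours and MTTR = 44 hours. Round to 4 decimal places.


MTBF = 9115
MTTR = 44
MTBF + MTTR = 9159
A = 9115 / 9159
A = 0.9952

0.9952


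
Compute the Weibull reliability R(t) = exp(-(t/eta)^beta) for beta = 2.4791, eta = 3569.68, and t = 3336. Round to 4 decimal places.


beta = 2.4791, eta = 3569.68, t = 3336
t/eta = 3336 / 3569.68 = 0.9345
(t/eta)^beta = 0.9345^2.4791 = 0.8455
R(t) = exp(-0.8455)
R(t) = 0.4293

0.4293


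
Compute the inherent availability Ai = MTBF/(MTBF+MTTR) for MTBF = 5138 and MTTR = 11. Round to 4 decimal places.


MTBF = 5138
MTTR = 11
MTBF + MTTR = 5149
Ai = 5138 / 5149
Ai = 0.9979

0.9979


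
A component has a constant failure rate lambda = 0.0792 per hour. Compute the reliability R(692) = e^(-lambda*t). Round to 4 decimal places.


lambda = 0.0792
t = 692
lambda * t = 54.8064
R(t) = e^(-54.8064)
R(t) = 0.0

0.0


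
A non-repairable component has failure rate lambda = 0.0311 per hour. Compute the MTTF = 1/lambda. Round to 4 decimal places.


lambda = 0.0311
MTTF = 1 / 0.0311
MTTF = 32.1543

32.1543


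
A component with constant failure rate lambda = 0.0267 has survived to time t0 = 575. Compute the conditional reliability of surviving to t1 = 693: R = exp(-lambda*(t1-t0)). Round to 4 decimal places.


lambda = 0.0267
t0 = 575, t1 = 693
t1 - t0 = 118
lambda * (t1-t0) = 0.0267 * 118 = 3.1506
R = exp(-3.1506)
R = 0.0428

0.0428


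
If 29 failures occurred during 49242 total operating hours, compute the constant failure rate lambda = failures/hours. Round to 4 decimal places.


failures = 29
total_hours = 49242
lambda = 29 / 49242
lambda = 0.0006

0.0006


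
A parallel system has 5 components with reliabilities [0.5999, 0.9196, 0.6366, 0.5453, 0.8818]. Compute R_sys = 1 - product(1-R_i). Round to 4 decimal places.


Components: [0.5999, 0.9196, 0.6366, 0.5453, 0.8818]
(1 - 0.5999) = 0.4001, running product = 0.4001
(1 - 0.9196) = 0.0804, running product = 0.0322
(1 - 0.6366) = 0.3634, running product = 0.0117
(1 - 0.5453) = 0.4547, running product = 0.0053
(1 - 0.8818) = 0.1182, running product = 0.0006
Product of (1-R_i) = 0.0006
R_sys = 1 - 0.0006 = 0.9994

0.9994


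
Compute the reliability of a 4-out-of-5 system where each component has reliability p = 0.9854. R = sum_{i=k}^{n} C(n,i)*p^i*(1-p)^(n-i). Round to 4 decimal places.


k = 4, n = 5, p = 0.9854
i=4: C(5,4)=5 * 0.9854^4 * 0.0146^1 = 0.0688
i=5: C(5,5)=1 * 0.9854^5 * 0.0146^0 = 0.9291
R = sum of terms = 0.9979

0.9979


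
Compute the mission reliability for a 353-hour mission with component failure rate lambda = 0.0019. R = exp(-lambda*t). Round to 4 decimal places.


lambda = 0.0019
mission_time = 353
lambda * t = 0.0019 * 353 = 0.6707
R = exp(-0.6707)
R = 0.5114

0.5114


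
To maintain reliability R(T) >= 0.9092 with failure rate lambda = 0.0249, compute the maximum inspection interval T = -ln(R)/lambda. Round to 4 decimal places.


R_target = 0.9092
lambda = 0.0249
-ln(0.9092) = 0.0952
T = 0.0952 / 0.0249
T = 3.8229

3.8229


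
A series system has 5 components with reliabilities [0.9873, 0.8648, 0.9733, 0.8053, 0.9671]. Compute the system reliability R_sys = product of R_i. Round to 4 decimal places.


Components: [0.9873, 0.8648, 0.9733, 0.8053, 0.9671]
After component 1 (R=0.9873): product = 0.9873
After component 2 (R=0.8648): product = 0.8538
After component 3 (R=0.9733): product = 0.831
After component 4 (R=0.8053): product = 0.6692
After component 5 (R=0.9671): product = 0.6472
R_sys = 0.6472

0.6472


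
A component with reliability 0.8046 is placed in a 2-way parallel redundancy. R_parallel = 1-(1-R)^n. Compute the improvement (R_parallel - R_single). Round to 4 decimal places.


R_single = 0.8046, n = 2
1 - R_single = 0.1954
(1 - R_single)^n = 0.1954^2 = 0.0382
R_parallel = 1 - 0.0382 = 0.9618
Improvement = 0.9618 - 0.8046
Improvement = 0.1572

0.1572


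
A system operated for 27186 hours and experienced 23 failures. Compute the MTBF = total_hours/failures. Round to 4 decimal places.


total_hours = 27186
failures = 23
MTBF = 27186 / 23
MTBF = 1182.0

1182.0


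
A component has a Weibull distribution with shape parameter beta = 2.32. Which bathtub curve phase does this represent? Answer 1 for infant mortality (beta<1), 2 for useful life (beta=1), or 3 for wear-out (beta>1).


beta = 2.32
Compare beta to 1:
beta < 1 => infant mortality (phase 1)
beta = 1 => useful life (phase 2)
beta > 1 => wear-out (phase 3)
Since beta = 2.32, this is wear-out (increasing failure rate)
Phase = 3

3


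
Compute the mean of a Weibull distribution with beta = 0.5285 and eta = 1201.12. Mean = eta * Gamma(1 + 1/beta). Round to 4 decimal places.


beta = 0.5285, eta = 1201.12
1/beta = 1.8921
1 + 1/beta = 2.8921
Gamma(2.8921) = 1.8148
Mean = 1201.12 * 1.8148
Mean = 2179.743

2179.743


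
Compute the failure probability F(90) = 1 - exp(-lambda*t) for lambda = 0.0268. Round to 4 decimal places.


lambda = 0.0268, t = 90
lambda * t = 2.412
exp(-2.412) = 0.0896
F(t) = 1 - 0.0896
F(t) = 0.9104

0.9104


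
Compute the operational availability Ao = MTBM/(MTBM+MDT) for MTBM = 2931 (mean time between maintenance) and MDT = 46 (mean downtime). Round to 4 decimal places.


MTBM = 2931
MDT = 46
MTBM + MDT = 2977
Ao = 2931 / 2977
Ao = 0.9845

0.9845


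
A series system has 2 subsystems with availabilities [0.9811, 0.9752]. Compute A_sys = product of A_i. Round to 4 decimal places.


Subsystems: [0.9811, 0.9752]
After subsystem 1 (A=0.9811): product = 0.9811
After subsystem 2 (A=0.9752): product = 0.9568
A_sys = 0.9568

0.9568


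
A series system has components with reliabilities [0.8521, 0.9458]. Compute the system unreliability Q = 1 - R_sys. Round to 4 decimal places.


Components: [0.8521, 0.9458]
After component 1: product = 0.8521
After component 2: product = 0.8059
R_sys = 0.8059
Q = 1 - 0.8059 = 0.1941

0.1941


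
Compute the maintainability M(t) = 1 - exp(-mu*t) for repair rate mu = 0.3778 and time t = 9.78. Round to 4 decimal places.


mu = 0.3778, t = 9.78
mu * t = 0.3778 * 9.78 = 3.6949
exp(-3.6949) = 0.0249
M(t) = 1 - 0.0249
M(t) = 0.9751

0.9751


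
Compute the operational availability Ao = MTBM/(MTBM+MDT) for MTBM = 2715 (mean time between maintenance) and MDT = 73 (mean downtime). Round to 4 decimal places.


MTBM = 2715
MDT = 73
MTBM + MDT = 2788
Ao = 2715 / 2788
Ao = 0.9738

0.9738


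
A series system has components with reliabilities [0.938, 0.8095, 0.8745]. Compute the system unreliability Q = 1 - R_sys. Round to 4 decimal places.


Components: [0.938, 0.8095, 0.8745]
After component 1: product = 0.938
After component 2: product = 0.7593
After component 3: product = 0.664
R_sys = 0.664
Q = 1 - 0.664 = 0.336

0.336


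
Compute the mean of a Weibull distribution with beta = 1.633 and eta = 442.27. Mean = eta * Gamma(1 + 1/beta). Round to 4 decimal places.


beta = 1.633, eta = 442.27
1/beta = 0.6124
1 + 1/beta = 1.6124
Gamma(1.6124) = 0.895
Mean = 442.27 * 0.895
Mean = 395.8176

395.8176


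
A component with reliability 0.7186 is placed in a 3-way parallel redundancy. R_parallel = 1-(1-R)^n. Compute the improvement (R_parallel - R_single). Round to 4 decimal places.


R_single = 0.7186, n = 3
1 - R_single = 0.2814
(1 - R_single)^n = 0.2814^3 = 0.0223
R_parallel = 1 - 0.0223 = 0.9777
Improvement = 0.9777 - 0.7186
Improvement = 0.2591

0.2591


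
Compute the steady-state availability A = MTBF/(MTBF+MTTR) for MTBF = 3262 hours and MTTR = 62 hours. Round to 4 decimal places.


MTBF = 3262
MTTR = 62
MTBF + MTTR = 3324
A = 3262 / 3324
A = 0.9813

0.9813


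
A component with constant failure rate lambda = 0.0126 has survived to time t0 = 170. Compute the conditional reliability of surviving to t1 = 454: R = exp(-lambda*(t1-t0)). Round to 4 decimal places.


lambda = 0.0126
t0 = 170, t1 = 454
t1 - t0 = 284
lambda * (t1-t0) = 0.0126 * 284 = 3.5784
R = exp(-3.5784)
R = 0.0279

0.0279


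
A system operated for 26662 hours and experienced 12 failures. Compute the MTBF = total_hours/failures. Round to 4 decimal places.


total_hours = 26662
failures = 12
MTBF = 26662 / 12
MTBF = 2221.8333

2221.8333


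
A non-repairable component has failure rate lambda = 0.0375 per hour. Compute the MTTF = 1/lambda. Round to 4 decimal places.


lambda = 0.0375
MTTF = 1 / 0.0375
MTTF = 26.6667

26.6667


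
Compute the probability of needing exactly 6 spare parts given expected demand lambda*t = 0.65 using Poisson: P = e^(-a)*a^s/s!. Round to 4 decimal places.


a = 0.65, s = 6
e^(-a) = e^(-0.65) = 0.522
a^s = 0.65^6 = 0.0754
s! = 720
P = 0.522 * 0.0754 / 720
P = 0.0001

0.0001


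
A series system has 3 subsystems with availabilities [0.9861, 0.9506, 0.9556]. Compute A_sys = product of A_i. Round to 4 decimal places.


Subsystems: [0.9861, 0.9506, 0.9556]
After subsystem 1 (A=0.9861): product = 0.9861
After subsystem 2 (A=0.9506): product = 0.9374
After subsystem 3 (A=0.9556): product = 0.8958
A_sys = 0.8958

0.8958


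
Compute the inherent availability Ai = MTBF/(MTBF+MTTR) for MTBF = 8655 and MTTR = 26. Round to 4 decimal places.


MTBF = 8655
MTTR = 26
MTBF + MTTR = 8681
Ai = 8655 / 8681
Ai = 0.997

0.997


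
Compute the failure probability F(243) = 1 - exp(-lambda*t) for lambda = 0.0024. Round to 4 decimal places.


lambda = 0.0024, t = 243
lambda * t = 0.5832
exp(-0.5832) = 0.5581
F(t) = 1 - 0.5581
F(t) = 0.4419

0.4419


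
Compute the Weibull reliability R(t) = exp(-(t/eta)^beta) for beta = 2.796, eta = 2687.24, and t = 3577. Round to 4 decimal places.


beta = 2.796, eta = 2687.24, t = 3577
t/eta = 3577 / 2687.24 = 1.3311
(t/eta)^beta = 1.3311^2.796 = 2.2248
R(t) = exp(-2.2248)
R(t) = 0.1081

0.1081


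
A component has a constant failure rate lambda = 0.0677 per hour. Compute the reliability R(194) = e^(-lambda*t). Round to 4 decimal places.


lambda = 0.0677
t = 194
lambda * t = 13.1338
R(t) = e^(-13.1338)
R(t) = 0.0

0.0


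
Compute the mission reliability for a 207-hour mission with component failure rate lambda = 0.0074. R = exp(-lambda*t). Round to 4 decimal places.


lambda = 0.0074
mission_time = 207
lambda * t = 0.0074 * 207 = 1.5318
R = exp(-1.5318)
R = 0.2161

0.2161


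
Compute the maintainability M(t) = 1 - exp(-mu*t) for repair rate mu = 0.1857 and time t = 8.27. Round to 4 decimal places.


mu = 0.1857, t = 8.27
mu * t = 0.1857 * 8.27 = 1.5357
exp(-1.5357) = 0.2153
M(t) = 1 - 0.2153
M(t) = 0.7847

0.7847


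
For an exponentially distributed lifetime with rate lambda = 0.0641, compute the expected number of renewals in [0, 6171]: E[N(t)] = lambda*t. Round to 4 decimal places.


lambda = 0.0641
t = 6171
E[N(t)] = lambda * t
E[N(t)] = 0.0641 * 6171
E[N(t)] = 395.5611

395.5611


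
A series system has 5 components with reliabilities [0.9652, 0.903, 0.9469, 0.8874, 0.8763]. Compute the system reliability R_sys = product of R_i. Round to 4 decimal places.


Components: [0.9652, 0.903, 0.9469, 0.8874, 0.8763]
After component 1 (R=0.9652): product = 0.9652
After component 2 (R=0.903): product = 0.8716
After component 3 (R=0.9469): product = 0.8253
After component 4 (R=0.8874): product = 0.7324
After component 5 (R=0.8763): product = 0.6418
R_sys = 0.6418

0.6418


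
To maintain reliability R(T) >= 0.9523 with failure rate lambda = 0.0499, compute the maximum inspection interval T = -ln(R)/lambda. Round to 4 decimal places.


R_target = 0.9523
lambda = 0.0499
-ln(0.9523) = 0.0489
T = 0.0489 / 0.0499
T = 0.9795

0.9795


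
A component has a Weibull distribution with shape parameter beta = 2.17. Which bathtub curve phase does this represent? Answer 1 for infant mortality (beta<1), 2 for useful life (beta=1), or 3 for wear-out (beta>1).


beta = 2.17
Compare beta to 1:
beta < 1 => infant mortality (phase 1)
beta = 1 => useful life (phase 2)
beta > 1 => wear-out (phase 3)
Since beta = 2.17, this is wear-out (increasing failure rate)
Phase = 3

3


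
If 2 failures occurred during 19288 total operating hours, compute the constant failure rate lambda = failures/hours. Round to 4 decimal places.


failures = 2
total_hours = 19288
lambda = 2 / 19288
lambda = 0.0001

0.0001


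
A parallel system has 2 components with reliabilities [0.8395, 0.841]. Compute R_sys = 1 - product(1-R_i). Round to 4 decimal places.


Components: [0.8395, 0.841]
(1 - 0.8395) = 0.1605, running product = 0.1605
(1 - 0.841) = 0.159, running product = 0.0255
Product of (1-R_i) = 0.0255
R_sys = 1 - 0.0255 = 0.9745

0.9745


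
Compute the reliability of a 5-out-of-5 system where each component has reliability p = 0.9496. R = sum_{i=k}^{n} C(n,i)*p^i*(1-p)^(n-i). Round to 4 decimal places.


k = 5, n = 5, p = 0.9496
i=5: C(5,5)=1 * 0.9496^5 * 0.0504^0 = 0.7722
R = sum of terms = 0.7722

0.7722


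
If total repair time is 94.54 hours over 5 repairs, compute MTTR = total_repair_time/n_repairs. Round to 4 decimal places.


total_repair_time = 94.54
n_repairs = 5
MTTR = 94.54 / 5
MTTR = 18.908

18.908


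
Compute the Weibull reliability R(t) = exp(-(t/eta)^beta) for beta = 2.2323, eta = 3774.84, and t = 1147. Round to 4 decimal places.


beta = 2.2323, eta = 3774.84, t = 1147
t/eta = 1147 / 3774.84 = 0.3039
(t/eta)^beta = 0.3039^2.2323 = 0.07
R(t) = exp(-0.07)
R(t) = 0.9324

0.9324


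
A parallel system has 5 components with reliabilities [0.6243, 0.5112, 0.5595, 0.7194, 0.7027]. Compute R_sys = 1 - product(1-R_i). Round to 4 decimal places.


Components: [0.6243, 0.5112, 0.5595, 0.7194, 0.7027]
(1 - 0.6243) = 0.3757, running product = 0.3757
(1 - 0.5112) = 0.4888, running product = 0.1836
(1 - 0.5595) = 0.4405, running product = 0.0809
(1 - 0.7194) = 0.2806, running product = 0.0227
(1 - 0.7027) = 0.2973, running product = 0.0067
Product of (1-R_i) = 0.0067
R_sys = 1 - 0.0067 = 0.9933

0.9933


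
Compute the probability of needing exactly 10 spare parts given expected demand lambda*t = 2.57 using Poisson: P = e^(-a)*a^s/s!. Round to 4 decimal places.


a = 2.57, s = 10
e^(-a) = e^(-2.57) = 0.0765
a^s = 2.57^10 = 12569.8829
s! = 3628800
P = 0.0765 * 12569.8829 / 3628800
P = 0.0003

0.0003


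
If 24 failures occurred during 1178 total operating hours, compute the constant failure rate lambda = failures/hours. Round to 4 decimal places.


failures = 24
total_hours = 1178
lambda = 24 / 1178
lambda = 0.0204

0.0204


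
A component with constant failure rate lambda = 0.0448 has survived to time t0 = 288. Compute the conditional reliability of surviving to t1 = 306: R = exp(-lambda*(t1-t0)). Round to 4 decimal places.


lambda = 0.0448
t0 = 288, t1 = 306
t1 - t0 = 18
lambda * (t1-t0) = 0.0448 * 18 = 0.8064
R = exp(-0.8064)
R = 0.4465

0.4465


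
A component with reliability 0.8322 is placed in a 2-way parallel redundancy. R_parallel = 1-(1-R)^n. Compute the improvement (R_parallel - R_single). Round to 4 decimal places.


R_single = 0.8322, n = 2
1 - R_single = 0.1678
(1 - R_single)^n = 0.1678^2 = 0.0282
R_parallel = 1 - 0.0282 = 0.9718
Improvement = 0.9718 - 0.8322
Improvement = 0.1396

0.1396


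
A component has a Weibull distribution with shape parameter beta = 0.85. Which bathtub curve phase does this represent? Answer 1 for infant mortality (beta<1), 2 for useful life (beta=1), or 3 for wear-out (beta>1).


beta = 0.85
Compare beta to 1:
beta < 1 => infant mortality (phase 1)
beta = 1 => useful life (phase 2)
beta > 1 => wear-out (phase 3)
Since beta = 0.85, this is infant mortality (decreasing failure rate)
Phase = 1

1


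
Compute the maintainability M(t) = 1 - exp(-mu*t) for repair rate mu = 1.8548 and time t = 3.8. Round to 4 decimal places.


mu = 1.8548, t = 3.8
mu * t = 1.8548 * 3.8 = 7.0482
exp(-7.0482) = 0.0009
M(t) = 1 - 0.0009
M(t) = 0.9991

0.9991


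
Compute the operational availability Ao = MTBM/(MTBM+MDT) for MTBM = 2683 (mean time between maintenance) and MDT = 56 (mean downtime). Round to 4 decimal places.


MTBM = 2683
MDT = 56
MTBM + MDT = 2739
Ao = 2683 / 2739
Ao = 0.9796

0.9796


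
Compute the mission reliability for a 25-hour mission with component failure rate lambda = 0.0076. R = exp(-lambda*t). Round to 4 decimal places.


lambda = 0.0076
mission_time = 25
lambda * t = 0.0076 * 25 = 0.19
R = exp(-0.19)
R = 0.827

0.827


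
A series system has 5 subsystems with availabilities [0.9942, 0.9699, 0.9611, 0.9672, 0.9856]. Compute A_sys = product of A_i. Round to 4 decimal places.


Subsystems: [0.9942, 0.9699, 0.9611, 0.9672, 0.9856]
After subsystem 1 (A=0.9942): product = 0.9942
After subsystem 2 (A=0.9699): product = 0.9643
After subsystem 3 (A=0.9611): product = 0.9268
After subsystem 4 (A=0.9672): product = 0.8964
After subsystem 5 (A=0.9856): product = 0.8835
A_sys = 0.8835

0.8835


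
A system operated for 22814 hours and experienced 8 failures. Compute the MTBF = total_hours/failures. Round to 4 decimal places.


total_hours = 22814
failures = 8
MTBF = 22814 / 8
MTBF = 2851.75

2851.75


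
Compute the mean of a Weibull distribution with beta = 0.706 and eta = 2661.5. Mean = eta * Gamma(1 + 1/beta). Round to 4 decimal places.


beta = 0.706, eta = 2661.5
1/beta = 1.4164
1 + 1/beta = 2.4164
Gamma(2.4164) = 1.2557
Mean = 2661.5 * 1.2557
Mean = 3341.922

3341.922


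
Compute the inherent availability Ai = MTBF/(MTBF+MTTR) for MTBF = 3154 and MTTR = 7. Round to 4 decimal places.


MTBF = 3154
MTTR = 7
MTBF + MTTR = 3161
Ai = 3154 / 3161
Ai = 0.9978

0.9978


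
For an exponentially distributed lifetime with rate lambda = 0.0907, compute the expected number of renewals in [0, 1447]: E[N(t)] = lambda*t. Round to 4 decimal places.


lambda = 0.0907
t = 1447
E[N(t)] = lambda * t
E[N(t)] = 0.0907 * 1447
E[N(t)] = 131.2429

131.2429


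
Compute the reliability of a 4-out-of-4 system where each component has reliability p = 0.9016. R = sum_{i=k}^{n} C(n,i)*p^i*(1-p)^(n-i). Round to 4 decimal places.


k = 4, n = 4, p = 0.9016
i=4: C(4,4)=1 * 0.9016^4 * 0.0984^0 = 0.6608
R = sum of terms = 0.6608

0.6608


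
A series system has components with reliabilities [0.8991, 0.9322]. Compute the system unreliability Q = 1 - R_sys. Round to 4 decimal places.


Components: [0.8991, 0.9322]
After component 1: product = 0.8991
After component 2: product = 0.8381
R_sys = 0.8381
Q = 1 - 0.8381 = 0.1619

0.1619


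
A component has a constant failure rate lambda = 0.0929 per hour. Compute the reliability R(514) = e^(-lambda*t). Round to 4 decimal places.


lambda = 0.0929
t = 514
lambda * t = 47.7506
R(t) = e^(-47.7506)
R(t) = 0.0

0.0


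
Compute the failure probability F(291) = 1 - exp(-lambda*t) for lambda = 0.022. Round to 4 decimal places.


lambda = 0.022, t = 291
lambda * t = 6.402
exp(-6.402) = 0.0017
F(t) = 1 - 0.0017
F(t) = 0.9983

0.9983


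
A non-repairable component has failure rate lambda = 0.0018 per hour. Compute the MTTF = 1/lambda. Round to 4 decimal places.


lambda = 0.0018
MTTF = 1 / 0.0018
MTTF = 555.5556

555.5556


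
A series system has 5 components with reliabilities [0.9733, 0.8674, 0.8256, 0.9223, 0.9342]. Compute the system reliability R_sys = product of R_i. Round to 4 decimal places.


Components: [0.9733, 0.8674, 0.8256, 0.9223, 0.9342]
After component 1 (R=0.9733): product = 0.9733
After component 2 (R=0.8674): product = 0.8442
After component 3 (R=0.8256): product = 0.697
After component 4 (R=0.9223): product = 0.6428
After component 5 (R=0.9342): product = 0.6005
R_sys = 0.6005

0.6005


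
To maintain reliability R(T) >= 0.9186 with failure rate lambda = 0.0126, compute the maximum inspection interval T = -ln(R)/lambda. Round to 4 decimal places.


R_target = 0.9186
lambda = 0.0126
-ln(0.9186) = 0.0849
T = 0.0849 / 0.0126
T = 6.7385

6.7385


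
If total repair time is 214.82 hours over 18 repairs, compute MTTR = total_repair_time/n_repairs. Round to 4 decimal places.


total_repair_time = 214.82
n_repairs = 18
MTTR = 214.82 / 18
MTTR = 11.9344

11.9344


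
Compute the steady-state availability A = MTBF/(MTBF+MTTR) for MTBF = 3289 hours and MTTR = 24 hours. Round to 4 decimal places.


MTBF = 3289
MTTR = 24
MTBF + MTTR = 3313
A = 3289 / 3313
A = 0.9928

0.9928


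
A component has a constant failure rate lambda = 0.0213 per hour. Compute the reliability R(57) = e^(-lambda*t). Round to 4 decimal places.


lambda = 0.0213
t = 57
lambda * t = 1.2141
R(t) = e^(-1.2141)
R(t) = 0.297

0.297


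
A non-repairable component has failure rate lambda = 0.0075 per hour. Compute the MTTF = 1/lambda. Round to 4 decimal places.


lambda = 0.0075
MTTF = 1 / 0.0075
MTTF = 133.3333

133.3333


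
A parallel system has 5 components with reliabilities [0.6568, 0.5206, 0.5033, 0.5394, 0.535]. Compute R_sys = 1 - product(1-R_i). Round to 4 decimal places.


Components: [0.6568, 0.5206, 0.5033, 0.5394, 0.535]
(1 - 0.6568) = 0.3432, running product = 0.3432
(1 - 0.5206) = 0.4794, running product = 0.1645
(1 - 0.5033) = 0.4967, running product = 0.0817
(1 - 0.5394) = 0.4606, running product = 0.0376
(1 - 0.535) = 0.465, running product = 0.0175
Product of (1-R_i) = 0.0175
R_sys = 1 - 0.0175 = 0.9825

0.9825


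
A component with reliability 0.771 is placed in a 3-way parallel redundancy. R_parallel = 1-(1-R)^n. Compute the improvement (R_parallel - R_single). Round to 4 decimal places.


R_single = 0.771, n = 3
1 - R_single = 0.229
(1 - R_single)^n = 0.229^3 = 0.012
R_parallel = 1 - 0.012 = 0.988
Improvement = 0.988 - 0.771
Improvement = 0.217

0.217


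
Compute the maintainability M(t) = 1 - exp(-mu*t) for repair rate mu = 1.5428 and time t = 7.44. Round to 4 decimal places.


mu = 1.5428, t = 7.44
mu * t = 1.5428 * 7.44 = 11.4784
exp(-11.4784) = 0.0
M(t) = 1 - 0.0
M(t) = 1.0

1.0


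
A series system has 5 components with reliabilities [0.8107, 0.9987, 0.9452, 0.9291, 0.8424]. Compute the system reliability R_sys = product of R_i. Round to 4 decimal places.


Components: [0.8107, 0.9987, 0.9452, 0.9291, 0.8424]
After component 1 (R=0.8107): product = 0.8107
After component 2 (R=0.9987): product = 0.8096
After component 3 (R=0.9452): product = 0.7653
After component 4 (R=0.9291): product = 0.711
After component 5 (R=0.8424): product = 0.599
R_sys = 0.599

0.599


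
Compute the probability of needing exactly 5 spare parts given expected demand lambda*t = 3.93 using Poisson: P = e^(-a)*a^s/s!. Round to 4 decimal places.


a = 3.93, s = 5
e^(-a) = e^(-3.93) = 0.0196
a^s = 3.93^5 = 937.4816
s! = 120
P = 0.0196 * 937.4816 / 120
P = 0.1535

0.1535


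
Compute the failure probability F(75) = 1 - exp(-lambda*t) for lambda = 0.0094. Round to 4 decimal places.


lambda = 0.0094, t = 75
lambda * t = 0.705
exp(-0.705) = 0.4941
F(t) = 1 - 0.4941
F(t) = 0.5059

0.5059


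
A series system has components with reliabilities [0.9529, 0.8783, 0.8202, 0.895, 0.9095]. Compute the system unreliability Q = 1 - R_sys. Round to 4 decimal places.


Components: [0.9529, 0.8783, 0.8202, 0.895, 0.9095]
After component 1: product = 0.9529
After component 2: product = 0.8369
After component 3: product = 0.6865
After component 4: product = 0.6144
After component 5: product = 0.5588
R_sys = 0.5588
Q = 1 - 0.5588 = 0.4412

0.4412


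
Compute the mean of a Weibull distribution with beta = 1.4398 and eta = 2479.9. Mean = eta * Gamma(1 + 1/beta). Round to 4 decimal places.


beta = 1.4398, eta = 2479.9
1/beta = 0.6945
1 + 1/beta = 1.6945
Gamma(1.6945) = 0.9076
Mean = 2479.9 * 0.9076
Mean = 2250.7959

2250.7959


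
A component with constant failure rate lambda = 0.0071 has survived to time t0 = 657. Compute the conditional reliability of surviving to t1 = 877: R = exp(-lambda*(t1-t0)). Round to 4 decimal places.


lambda = 0.0071
t0 = 657, t1 = 877
t1 - t0 = 220
lambda * (t1-t0) = 0.0071 * 220 = 1.562
R = exp(-1.562)
R = 0.2097

0.2097


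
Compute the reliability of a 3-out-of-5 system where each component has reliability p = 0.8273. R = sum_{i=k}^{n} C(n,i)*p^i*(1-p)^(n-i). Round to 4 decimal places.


k = 3, n = 5, p = 0.8273
i=3: C(5,3)=10 * 0.8273^3 * 0.1727^2 = 0.1689
i=4: C(5,4)=5 * 0.8273^4 * 0.1727^1 = 0.4045
i=5: C(5,5)=1 * 0.8273^5 * 0.1727^0 = 0.3875
R = sum of terms = 0.9609

0.9609


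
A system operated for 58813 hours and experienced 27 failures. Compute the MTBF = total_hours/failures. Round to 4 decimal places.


total_hours = 58813
failures = 27
MTBF = 58813 / 27
MTBF = 2178.2593

2178.2593


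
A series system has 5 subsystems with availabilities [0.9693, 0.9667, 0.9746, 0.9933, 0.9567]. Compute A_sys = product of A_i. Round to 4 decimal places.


Subsystems: [0.9693, 0.9667, 0.9746, 0.9933, 0.9567]
After subsystem 1 (A=0.9693): product = 0.9693
After subsystem 2 (A=0.9667): product = 0.937
After subsystem 3 (A=0.9746): product = 0.9132
After subsystem 4 (A=0.9933): product = 0.9071
After subsystem 5 (A=0.9567): product = 0.8678
A_sys = 0.8678

0.8678


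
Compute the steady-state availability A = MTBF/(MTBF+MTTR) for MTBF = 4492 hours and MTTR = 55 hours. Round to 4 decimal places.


MTBF = 4492
MTTR = 55
MTBF + MTTR = 4547
A = 4492 / 4547
A = 0.9879

0.9879


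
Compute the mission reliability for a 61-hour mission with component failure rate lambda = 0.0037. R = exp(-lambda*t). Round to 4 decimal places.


lambda = 0.0037
mission_time = 61
lambda * t = 0.0037 * 61 = 0.2257
R = exp(-0.2257)
R = 0.798

0.798


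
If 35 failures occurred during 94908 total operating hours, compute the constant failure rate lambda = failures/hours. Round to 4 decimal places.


failures = 35
total_hours = 94908
lambda = 35 / 94908
lambda = 0.0004

0.0004


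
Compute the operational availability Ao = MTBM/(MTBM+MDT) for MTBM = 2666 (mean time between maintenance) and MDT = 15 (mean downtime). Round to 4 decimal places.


MTBM = 2666
MDT = 15
MTBM + MDT = 2681
Ao = 2666 / 2681
Ao = 0.9944

0.9944


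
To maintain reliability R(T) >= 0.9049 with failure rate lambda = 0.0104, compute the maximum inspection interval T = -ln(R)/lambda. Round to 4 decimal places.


R_target = 0.9049
lambda = 0.0104
-ln(0.9049) = 0.0999
T = 0.0999 / 0.0104
T = 9.6087

9.6087


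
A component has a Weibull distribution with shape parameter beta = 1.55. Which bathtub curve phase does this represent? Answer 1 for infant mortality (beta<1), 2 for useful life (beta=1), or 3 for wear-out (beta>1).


beta = 1.55
Compare beta to 1:
beta < 1 => infant mortality (phase 1)
beta = 1 => useful life (phase 2)
beta > 1 => wear-out (phase 3)
Since beta = 1.55, this is wear-out (increasing failure rate)
Phase = 3

3


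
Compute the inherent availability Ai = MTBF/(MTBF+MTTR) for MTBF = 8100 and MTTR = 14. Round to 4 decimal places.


MTBF = 8100
MTTR = 14
MTBF + MTTR = 8114
Ai = 8100 / 8114
Ai = 0.9983

0.9983


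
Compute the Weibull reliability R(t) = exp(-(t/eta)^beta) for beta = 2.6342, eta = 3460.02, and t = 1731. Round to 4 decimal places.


beta = 2.6342, eta = 3460.02, t = 1731
t/eta = 1731 / 3460.02 = 0.5003
(t/eta)^beta = 0.5003^2.6342 = 0.1613
R(t) = exp(-0.1613)
R(t) = 0.851

0.851


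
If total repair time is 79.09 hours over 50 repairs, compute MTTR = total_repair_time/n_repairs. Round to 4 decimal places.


total_repair_time = 79.09
n_repairs = 50
MTTR = 79.09 / 50
MTTR = 1.5818

1.5818


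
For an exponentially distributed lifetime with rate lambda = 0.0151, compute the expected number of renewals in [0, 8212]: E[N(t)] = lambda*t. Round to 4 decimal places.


lambda = 0.0151
t = 8212
E[N(t)] = lambda * t
E[N(t)] = 0.0151 * 8212
E[N(t)] = 124.0012

124.0012


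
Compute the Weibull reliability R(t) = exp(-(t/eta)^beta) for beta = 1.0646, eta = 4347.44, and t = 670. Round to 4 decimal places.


beta = 1.0646, eta = 4347.44, t = 670
t/eta = 670 / 4347.44 = 0.1541
(t/eta)^beta = 0.1541^1.0646 = 0.1366
R(t) = exp(-0.1366)
R(t) = 0.8723

0.8723


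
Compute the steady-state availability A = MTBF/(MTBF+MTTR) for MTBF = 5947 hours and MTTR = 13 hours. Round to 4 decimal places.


MTBF = 5947
MTTR = 13
MTBF + MTTR = 5960
A = 5947 / 5960
A = 0.9978

0.9978


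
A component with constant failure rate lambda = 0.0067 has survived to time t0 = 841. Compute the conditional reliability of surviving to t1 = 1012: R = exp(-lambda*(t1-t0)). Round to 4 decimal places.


lambda = 0.0067
t0 = 841, t1 = 1012
t1 - t0 = 171
lambda * (t1-t0) = 0.0067 * 171 = 1.1457
R = exp(-1.1457)
R = 0.318

0.318


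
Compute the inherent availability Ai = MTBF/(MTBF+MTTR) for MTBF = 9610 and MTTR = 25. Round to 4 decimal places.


MTBF = 9610
MTTR = 25
MTBF + MTTR = 9635
Ai = 9610 / 9635
Ai = 0.9974

0.9974


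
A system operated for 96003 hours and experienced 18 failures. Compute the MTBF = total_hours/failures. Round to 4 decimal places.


total_hours = 96003
failures = 18
MTBF = 96003 / 18
MTBF = 5333.5

5333.5


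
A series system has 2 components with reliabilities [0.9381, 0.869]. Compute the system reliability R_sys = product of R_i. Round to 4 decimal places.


Components: [0.9381, 0.869]
After component 1 (R=0.9381): product = 0.9381
After component 2 (R=0.869): product = 0.8152
R_sys = 0.8152

0.8152


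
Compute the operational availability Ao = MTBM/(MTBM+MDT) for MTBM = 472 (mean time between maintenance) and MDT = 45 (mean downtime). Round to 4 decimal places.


MTBM = 472
MDT = 45
MTBM + MDT = 517
Ao = 472 / 517
Ao = 0.913

0.913


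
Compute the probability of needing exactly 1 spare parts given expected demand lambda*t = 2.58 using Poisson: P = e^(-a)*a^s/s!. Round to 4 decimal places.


a = 2.58, s = 1
e^(-a) = e^(-2.58) = 0.0758
a^s = 2.58^1 = 2.58
s! = 1
P = 0.0758 * 2.58 / 1
P = 0.1955

0.1955


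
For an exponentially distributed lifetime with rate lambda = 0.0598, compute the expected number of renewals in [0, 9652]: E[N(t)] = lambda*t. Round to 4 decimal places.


lambda = 0.0598
t = 9652
E[N(t)] = lambda * t
E[N(t)] = 0.0598 * 9652
E[N(t)] = 577.1896

577.1896


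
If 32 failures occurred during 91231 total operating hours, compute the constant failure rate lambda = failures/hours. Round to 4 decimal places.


failures = 32
total_hours = 91231
lambda = 32 / 91231
lambda = 0.0004

0.0004


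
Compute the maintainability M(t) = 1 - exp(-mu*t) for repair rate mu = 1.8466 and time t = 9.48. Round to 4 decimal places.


mu = 1.8466, t = 9.48
mu * t = 1.8466 * 9.48 = 17.5058
exp(-17.5058) = 0.0
M(t) = 1 - 0.0
M(t) = 1.0

1.0


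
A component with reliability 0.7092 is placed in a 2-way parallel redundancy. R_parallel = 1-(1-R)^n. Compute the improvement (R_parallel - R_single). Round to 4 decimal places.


R_single = 0.7092, n = 2
1 - R_single = 0.2908
(1 - R_single)^n = 0.2908^2 = 0.0846
R_parallel = 1 - 0.0846 = 0.9154
Improvement = 0.9154 - 0.7092
Improvement = 0.2062

0.2062


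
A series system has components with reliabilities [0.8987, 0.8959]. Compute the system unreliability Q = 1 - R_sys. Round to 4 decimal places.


Components: [0.8987, 0.8959]
After component 1: product = 0.8987
After component 2: product = 0.8051
R_sys = 0.8051
Q = 1 - 0.8051 = 0.1949

0.1949


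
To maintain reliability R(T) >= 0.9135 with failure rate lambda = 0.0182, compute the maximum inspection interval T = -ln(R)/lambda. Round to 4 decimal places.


R_target = 0.9135
lambda = 0.0182
-ln(0.9135) = 0.0905
T = 0.0905 / 0.0182
T = 4.971

4.971


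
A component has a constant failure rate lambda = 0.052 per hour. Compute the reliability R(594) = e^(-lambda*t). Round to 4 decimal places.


lambda = 0.052
t = 594
lambda * t = 30.888
R(t) = e^(-30.888)
R(t) = 0.0

0.0


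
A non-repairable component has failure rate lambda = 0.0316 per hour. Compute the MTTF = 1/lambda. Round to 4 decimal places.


lambda = 0.0316
MTTF = 1 / 0.0316
MTTF = 31.6456

31.6456


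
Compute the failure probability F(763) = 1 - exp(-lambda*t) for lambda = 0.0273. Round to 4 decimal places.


lambda = 0.0273, t = 763
lambda * t = 20.8299
exp(-20.8299) = 0.0
F(t) = 1 - 0.0
F(t) = 1.0

1.0


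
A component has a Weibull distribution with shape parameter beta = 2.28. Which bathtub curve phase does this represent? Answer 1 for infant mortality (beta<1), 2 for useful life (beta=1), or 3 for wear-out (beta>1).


beta = 2.28
Compare beta to 1:
beta < 1 => infant mortality (phase 1)
beta = 1 => useful life (phase 2)
beta > 1 => wear-out (phase 3)
Since beta = 2.28, this is wear-out (increasing failure rate)
Phase = 3

3


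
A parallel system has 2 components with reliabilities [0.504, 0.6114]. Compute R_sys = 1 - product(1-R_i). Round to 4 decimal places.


Components: [0.504, 0.6114]
(1 - 0.504) = 0.496, running product = 0.496
(1 - 0.6114) = 0.3886, running product = 0.1927
Product of (1-R_i) = 0.1927
R_sys = 1 - 0.1927 = 0.8073

0.8073


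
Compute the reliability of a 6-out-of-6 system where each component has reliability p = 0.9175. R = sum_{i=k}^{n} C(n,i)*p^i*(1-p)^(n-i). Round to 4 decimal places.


k = 6, n = 6, p = 0.9175
i=6: C(6,6)=1 * 0.9175^6 * 0.0825^0 = 0.5965
R = sum of terms = 0.5965

0.5965


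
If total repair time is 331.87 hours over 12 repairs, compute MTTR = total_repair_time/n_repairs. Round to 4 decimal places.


total_repair_time = 331.87
n_repairs = 12
MTTR = 331.87 / 12
MTTR = 27.6558

27.6558


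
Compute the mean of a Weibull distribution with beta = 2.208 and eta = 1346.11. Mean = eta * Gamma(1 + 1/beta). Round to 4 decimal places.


beta = 2.208, eta = 1346.11
1/beta = 0.4529
1 + 1/beta = 1.4529
Gamma(1.4529) = 0.8856
Mean = 1346.11 * 0.8856
Mean = 1192.1634

1192.1634


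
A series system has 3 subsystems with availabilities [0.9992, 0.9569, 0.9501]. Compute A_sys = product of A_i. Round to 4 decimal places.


Subsystems: [0.9992, 0.9569, 0.9501]
After subsystem 1 (A=0.9992): product = 0.9992
After subsystem 2 (A=0.9569): product = 0.9561
After subsystem 3 (A=0.9501): product = 0.9084
A_sys = 0.9084

0.9084


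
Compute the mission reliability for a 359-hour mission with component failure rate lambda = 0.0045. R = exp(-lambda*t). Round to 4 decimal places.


lambda = 0.0045
mission_time = 359
lambda * t = 0.0045 * 359 = 1.6155
R = exp(-1.6155)
R = 0.1988

0.1988


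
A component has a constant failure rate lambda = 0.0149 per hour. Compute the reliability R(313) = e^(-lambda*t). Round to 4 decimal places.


lambda = 0.0149
t = 313
lambda * t = 4.6637
R(t) = e^(-4.6637)
R(t) = 0.0094

0.0094


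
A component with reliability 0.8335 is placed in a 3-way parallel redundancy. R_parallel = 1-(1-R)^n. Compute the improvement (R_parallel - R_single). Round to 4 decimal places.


R_single = 0.8335, n = 3
1 - R_single = 0.1665
(1 - R_single)^n = 0.1665^3 = 0.0046
R_parallel = 1 - 0.0046 = 0.9954
Improvement = 0.9954 - 0.8335
Improvement = 0.1619

0.1619


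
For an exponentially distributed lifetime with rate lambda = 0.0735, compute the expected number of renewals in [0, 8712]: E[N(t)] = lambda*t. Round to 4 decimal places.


lambda = 0.0735
t = 8712
E[N(t)] = lambda * t
E[N(t)] = 0.0735 * 8712
E[N(t)] = 640.332

640.332


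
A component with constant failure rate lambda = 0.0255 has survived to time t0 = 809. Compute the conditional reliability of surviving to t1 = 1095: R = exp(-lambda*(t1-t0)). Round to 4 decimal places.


lambda = 0.0255
t0 = 809, t1 = 1095
t1 - t0 = 286
lambda * (t1-t0) = 0.0255 * 286 = 7.293
R = exp(-7.293)
R = 0.0007

0.0007


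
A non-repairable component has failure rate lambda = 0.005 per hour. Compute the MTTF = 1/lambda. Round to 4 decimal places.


lambda = 0.005
MTTF = 1 / 0.005
MTTF = 200.0

200.0


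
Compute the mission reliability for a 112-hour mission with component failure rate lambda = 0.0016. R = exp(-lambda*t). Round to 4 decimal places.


lambda = 0.0016
mission_time = 112
lambda * t = 0.0016 * 112 = 0.1792
R = exp(-0.1792)
R = 0.8359

0.8359
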